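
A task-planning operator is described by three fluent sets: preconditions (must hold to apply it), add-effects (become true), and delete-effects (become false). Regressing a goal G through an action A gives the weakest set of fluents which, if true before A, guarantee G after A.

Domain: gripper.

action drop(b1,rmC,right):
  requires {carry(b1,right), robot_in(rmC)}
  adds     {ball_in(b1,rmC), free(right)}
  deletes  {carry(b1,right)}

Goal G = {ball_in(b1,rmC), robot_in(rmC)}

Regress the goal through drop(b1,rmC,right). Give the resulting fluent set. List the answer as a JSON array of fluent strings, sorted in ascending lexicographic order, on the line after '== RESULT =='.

Regress:
  G ∩ del = {}  (empty — regression defined)
  G \ add = {ball_in(b1,rmC), robot_in(rmC)} \ {ball_in(b1,rmC), free(right)} = {robot_in(rmC)}
  ∪ pre   = {robot_in(rmC)} ∪ {carry(b1,right), robot_in(rmC)}
          = {carry(b1,right), robot_in(rmC)}

== RESULT ==
["carry(b1,right)", "robot_in(rmC)"]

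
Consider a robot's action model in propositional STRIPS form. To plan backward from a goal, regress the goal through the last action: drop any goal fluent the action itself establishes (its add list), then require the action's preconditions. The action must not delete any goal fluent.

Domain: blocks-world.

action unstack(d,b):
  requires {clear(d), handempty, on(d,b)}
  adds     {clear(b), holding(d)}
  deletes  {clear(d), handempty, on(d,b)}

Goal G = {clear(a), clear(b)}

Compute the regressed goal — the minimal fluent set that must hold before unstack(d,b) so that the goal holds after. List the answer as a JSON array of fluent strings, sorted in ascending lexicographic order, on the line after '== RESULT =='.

Regress:
  G ∩ del = {}  (empty — regression defined)
  G \ add = {clear(a), clear(b)} \ {clear(b), holding(d)} = {clear(a)}
  ∪ pre   = {clear(a)} ∪ {clear(d), handempty, on(d,b)}
          = {clear(a), clear(d), handempty, on(d,b)}

== RESULT ==
["clear(a)", "clear(d)", "handempty", "on(d,b)"]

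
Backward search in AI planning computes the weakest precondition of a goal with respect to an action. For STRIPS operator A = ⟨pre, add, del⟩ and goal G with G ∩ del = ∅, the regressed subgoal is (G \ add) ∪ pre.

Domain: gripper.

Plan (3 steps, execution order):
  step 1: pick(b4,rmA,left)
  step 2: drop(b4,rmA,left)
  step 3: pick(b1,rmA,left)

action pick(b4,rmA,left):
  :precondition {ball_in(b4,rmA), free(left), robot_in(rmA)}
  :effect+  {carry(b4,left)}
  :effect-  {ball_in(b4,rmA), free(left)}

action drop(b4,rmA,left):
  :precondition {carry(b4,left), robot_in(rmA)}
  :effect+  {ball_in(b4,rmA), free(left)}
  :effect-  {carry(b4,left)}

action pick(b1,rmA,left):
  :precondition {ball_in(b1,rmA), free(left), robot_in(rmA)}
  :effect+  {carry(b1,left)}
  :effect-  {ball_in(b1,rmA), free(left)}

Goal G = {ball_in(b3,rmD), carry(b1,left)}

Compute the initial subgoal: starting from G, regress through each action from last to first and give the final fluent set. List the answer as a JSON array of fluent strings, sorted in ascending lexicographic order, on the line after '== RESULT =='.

Regress step by step:
  through step 3 (pick(b1,rmA,left)): drop {carry(b1,left)}, keep {ball_in(b3,rmD)}, require {ball_in(b1,rmA), free(left), robot_in(rmA)}
    → {ball_in(b1,rmA), ball_in(b3,rmD), free(left), robot_in(rmA)}
  through step 2 (drop(b4,rmA,left)): drop {free(left)}, keep {ball_in(b1,rmA), ball_in(b3,rmD), robot_in(rmA)}, require {carry(b4,left), robot_in(rmA)}
    → {ball_in(b1,rmA), ball_in(b3,rmD), carry(b4,left), robot_in(rmA)}
  through step 1 (pick(b4,rmA,left)): drop {carry(b4,left)}, keep {ball_in(b1,rmA), ball_in(b3,rmD), robot_in(rmA)}, require {ball_in(b4,rmA), free(left), robot_in(rmA)}
    → {ball_in(b1,rmA), ball_in(b3,rmD), ball_in(b4,rmA), free(left), robot_in(rmA)}

== RESULT ==
["ball_in(b1,rmA)", "ball_in(b3,rmD)", "ball_in(b4,rmA)", "free(left)", "robot_in(rmA)"]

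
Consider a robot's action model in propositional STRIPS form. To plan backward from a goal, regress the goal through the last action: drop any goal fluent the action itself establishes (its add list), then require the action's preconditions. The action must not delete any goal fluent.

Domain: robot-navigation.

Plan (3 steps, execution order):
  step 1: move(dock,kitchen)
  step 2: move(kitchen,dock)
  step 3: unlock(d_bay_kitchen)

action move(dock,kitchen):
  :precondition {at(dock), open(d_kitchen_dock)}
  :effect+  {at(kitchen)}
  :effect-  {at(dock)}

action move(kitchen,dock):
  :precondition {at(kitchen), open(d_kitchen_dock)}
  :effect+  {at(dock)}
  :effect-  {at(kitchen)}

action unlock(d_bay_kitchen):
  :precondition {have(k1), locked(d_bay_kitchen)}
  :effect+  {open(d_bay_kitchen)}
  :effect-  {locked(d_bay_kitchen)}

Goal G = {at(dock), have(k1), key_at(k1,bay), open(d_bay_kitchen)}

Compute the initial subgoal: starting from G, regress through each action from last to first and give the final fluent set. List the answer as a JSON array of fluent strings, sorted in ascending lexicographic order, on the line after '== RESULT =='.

Work backward from the goal:
  through step 3 (unlock(d_bay_kitchen)): drop {open(d_bay_kitchen)}, keep {at(dock), have(k1), key_at(k1,bay)}, require {have(k1), locked(d_bay_kitchen)}
    → {at(dock), have(k1), key_at(k1,bay), locked(d_bay_kitchen)}
  through step 2 (move(kitchen,dock)): drop {at(dock)}, keep {have(k1), key_at(k1,bay), locked(d_bay_kitchen)}, require {at(kitchen), open(d_kitchen_dock)}
    → {at(kitchen), have(k1), key_at(k1,bay), locked(d_bay_kitchen), open(d_kitchen_dock)}
  through step 1 (move(dock,kitchen)): drop {at(kitchen)}, keep {have(k1), key_at(k1,bay), locked(d_bay_kitchen), open(d_kitchen_dock)}, require {at(dock), open(d_kitchen_dock)}
    → {at(dock), have(k1), key_at(k1,bay), locked(d_bay_kitchen), open(d_kitchen_dock)}

== RESULT ==
["at(dock)", "have(k1)", "key_at(k1,bay)", "locked(d_bay_kitchen)", "open(d_kitchen_dock)"]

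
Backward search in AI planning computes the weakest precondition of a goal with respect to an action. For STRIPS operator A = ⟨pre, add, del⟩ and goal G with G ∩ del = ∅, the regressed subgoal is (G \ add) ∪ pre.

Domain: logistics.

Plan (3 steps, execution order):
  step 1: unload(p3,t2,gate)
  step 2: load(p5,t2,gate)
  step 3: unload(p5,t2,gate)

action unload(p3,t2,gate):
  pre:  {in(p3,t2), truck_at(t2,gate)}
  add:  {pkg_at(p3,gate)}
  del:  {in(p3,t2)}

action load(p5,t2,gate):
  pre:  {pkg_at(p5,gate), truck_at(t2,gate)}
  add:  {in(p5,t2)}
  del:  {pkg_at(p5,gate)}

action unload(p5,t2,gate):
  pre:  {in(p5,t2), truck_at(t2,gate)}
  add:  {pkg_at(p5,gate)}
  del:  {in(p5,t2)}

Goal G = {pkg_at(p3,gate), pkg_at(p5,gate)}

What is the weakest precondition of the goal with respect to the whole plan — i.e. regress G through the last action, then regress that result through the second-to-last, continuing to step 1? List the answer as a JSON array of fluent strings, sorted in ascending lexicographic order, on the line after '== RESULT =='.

Regress step by step:
  through step 3 (unload(p5,t2,gate)): drop {pkg_at(p5,gate)}, keep {pkg_at(p3,gate)}, require {in(p5,t2), truck_at(t2,gate)}
    → {in(p5,t2), pkg_at(p3,gate), truck_at(t2,gate)}
  through step 2 (load(p5,t2,gate)): drop {in(p5,t2)}, keep {pkg_at(p3,gate), truck_at(t2,gate)}, require {pkg_at(p5,gate), truck_at(t2,gate)}
    → {pkg_at(p3,gate), pkg_at(p5,gate), truck_at(t2,gate)}
  through step 1 (unload(p3,t2,gate)): drop {pkg_at(p3,gate)}, keep {pkg_at(p5,gate), truck_at(t2,gate)}, require {in(p3,t2), truck_at(t2,gate)}
    → {in(p3,t2), pkg_at(p5,gate), truck_at(t2,gate)}

== RESULT ==
["in(p3,t2)", "pkg_at(p5,gate)", "truck_at(t2,gate)"]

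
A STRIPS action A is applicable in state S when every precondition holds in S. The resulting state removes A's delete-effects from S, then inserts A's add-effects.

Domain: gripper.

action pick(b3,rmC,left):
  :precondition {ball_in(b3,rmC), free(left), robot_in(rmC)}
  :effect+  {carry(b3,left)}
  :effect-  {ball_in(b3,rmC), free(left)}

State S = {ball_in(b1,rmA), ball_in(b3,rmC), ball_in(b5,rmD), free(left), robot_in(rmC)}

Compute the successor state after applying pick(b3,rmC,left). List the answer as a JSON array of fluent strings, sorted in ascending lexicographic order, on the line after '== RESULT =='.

Progress:
  pre ⊆ S: {ball_in(b3,rmC), free(left), robot_in(rmC)} ⊆ S  — applicable
  S \ del = {ball_in(b1,rmA), ball_in(b5,rmD), robot_in(rmC)}
  ∪ add   = {ball_in(b1,rmA), ball_in(b5,rmD), carry(b3,left), robot_in(rmC)}

== RESULT ==
["ball_in(b1,rmA)", "ball_in(b5,rmD)", "carry(b3,left)", "robot_in(rmC)"]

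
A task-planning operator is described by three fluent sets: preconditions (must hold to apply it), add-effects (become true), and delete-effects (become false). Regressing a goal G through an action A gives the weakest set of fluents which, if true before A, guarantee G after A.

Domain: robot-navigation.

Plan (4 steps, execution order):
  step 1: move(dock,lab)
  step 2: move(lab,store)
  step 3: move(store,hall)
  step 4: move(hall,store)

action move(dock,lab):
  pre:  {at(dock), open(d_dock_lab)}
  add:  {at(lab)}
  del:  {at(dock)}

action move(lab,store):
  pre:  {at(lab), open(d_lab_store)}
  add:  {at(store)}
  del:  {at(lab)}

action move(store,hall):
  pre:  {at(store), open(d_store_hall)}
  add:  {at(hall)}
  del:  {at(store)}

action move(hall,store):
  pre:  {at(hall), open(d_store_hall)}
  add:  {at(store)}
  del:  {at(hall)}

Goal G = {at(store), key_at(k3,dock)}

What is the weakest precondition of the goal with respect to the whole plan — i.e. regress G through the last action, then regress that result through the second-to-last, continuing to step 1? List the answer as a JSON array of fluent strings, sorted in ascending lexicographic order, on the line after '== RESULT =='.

Work backward from the goal:
  through step 4 (move(hall,store)): drop {at(store)}, keep {key_at(k3,dock)}, require {at(hall), open(d_store_hall)}
    → {at(hall), key_at(k3,dock), open(d_store_hall)}
  through step 3 (move(store,hall)): drop {at(hall)}, keep {key_at(k3,dock), open(d_store_hall)}, require {at(store), open(d_store_hall)}
    → {at(store), key_at(k3,dock), open(d_store_hall)}
  through step 2 (move(lab,store)): drop {at(store)}, keep {key_at(k3,dock), open(d_store_hall)}, require {at(lab), open(d_lab_store)}
    → {at(lab), key_at(k3,dock), open(d_lab_store), open(d_store_hall)}
  through step 1 (move(dock,lab)): drop {at(lab)}, keep {key_at(k3,dock), open(d_lab_store), open(d_store_hall)}, require {at(dock), open(d_dock_lab)}
    → {at(dock), key_at(k3,dock), open(d_dock_lab), open(d_lab_store), open(d_store_hall)}

== RESULT ==
["at(dock)", "key_at(k3,dock)", "open(d_dock_lab)", "open(d_lab_store)", "open(d_store_hall)"]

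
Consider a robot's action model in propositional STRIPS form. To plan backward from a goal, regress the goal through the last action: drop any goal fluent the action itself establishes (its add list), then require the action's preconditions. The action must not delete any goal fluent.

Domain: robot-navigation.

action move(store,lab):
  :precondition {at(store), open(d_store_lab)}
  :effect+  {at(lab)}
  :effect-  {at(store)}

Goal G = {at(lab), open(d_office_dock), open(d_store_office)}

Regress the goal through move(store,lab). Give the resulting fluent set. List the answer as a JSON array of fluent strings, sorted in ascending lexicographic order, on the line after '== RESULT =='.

Compute (G \ add) ∪ pre:
  G ∩ del = {}  (empty — regression defined)
  G \ add = {at(lab), open(d_office_dock), open(d_store_office)} \ {at(lab)} = {open(d_office_dock), open(d_store_office)}
  ∪ pre   = {open(d_office_dock), open(d_store_office)} ∪ {at(store), open(d_store_lab)}
          = {at(store), open(d_office_dock), open(d_store_lab), open(d_store_office)}

== RESULT ==
["at(store)", "open(d_office_dock)", "open(d_store_lab)", "open(d_store_office)"]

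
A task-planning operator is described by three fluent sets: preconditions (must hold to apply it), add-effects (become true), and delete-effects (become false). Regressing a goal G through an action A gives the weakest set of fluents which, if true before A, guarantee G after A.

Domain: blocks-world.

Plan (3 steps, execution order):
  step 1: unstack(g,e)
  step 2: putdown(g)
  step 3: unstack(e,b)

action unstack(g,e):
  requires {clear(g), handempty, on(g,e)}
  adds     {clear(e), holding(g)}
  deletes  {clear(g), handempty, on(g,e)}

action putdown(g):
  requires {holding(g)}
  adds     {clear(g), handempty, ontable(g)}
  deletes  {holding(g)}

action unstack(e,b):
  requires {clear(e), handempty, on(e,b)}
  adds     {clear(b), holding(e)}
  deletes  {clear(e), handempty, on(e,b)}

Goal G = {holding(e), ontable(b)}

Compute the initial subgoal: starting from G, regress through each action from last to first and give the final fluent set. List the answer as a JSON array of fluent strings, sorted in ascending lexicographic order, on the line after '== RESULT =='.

Work backward from the goal:
  through step 3 (unstack(e,b)): drop {holding(e)}, keep {ontable(b)}, require {clear(e), handempty, on(e,b)}
    → {clear(e), handempty, on(e,b), ontable(b)}
  through step 2 (putdown(g)): drop {handempty}, keep {clear(e), on(e,b), ontable(b)}, require {holding(g)}
    → {clear(e), holding(g), on(e,b), ontable(b)}
  through step 1 (unstack(g,e)): drop {clear(e), holding(g)}, keep {on(e,b), ontable(b)}, require {clear(g), handempty, on(g,e)}
    → {clear(g), handempty, on(e,b), on(g,e), ontable(b)}

== RESULT ==
["clear(g)", "handempty", "on(e,b)", "on(g,e)", "ontable(b)"]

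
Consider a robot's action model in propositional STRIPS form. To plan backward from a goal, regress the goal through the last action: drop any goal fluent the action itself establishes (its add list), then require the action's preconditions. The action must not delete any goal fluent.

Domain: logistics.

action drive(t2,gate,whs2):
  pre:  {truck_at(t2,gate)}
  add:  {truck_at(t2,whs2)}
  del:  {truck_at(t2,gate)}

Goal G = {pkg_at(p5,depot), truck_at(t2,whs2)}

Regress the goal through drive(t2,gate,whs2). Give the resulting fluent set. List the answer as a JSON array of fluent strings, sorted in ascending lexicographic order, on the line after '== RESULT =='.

Regress:
  G ∩ del = {}  (empty — regression defined)
  G \ add = {pkg_at(p5,depot), truck_at(t2,whs2)} \ {truck_at(t2,whs2)} = {pkg_at(p5,depot)}
  ∪ pre   = {pkg_at(p5,depot)} ∪ {truck_at(t2,gate)}
          = {pkg_at(p5,depot), truck_at(t2,gate)}

== RESULT ==
["pkg_at(p5,depot)", "truck_at(t2,gate)"]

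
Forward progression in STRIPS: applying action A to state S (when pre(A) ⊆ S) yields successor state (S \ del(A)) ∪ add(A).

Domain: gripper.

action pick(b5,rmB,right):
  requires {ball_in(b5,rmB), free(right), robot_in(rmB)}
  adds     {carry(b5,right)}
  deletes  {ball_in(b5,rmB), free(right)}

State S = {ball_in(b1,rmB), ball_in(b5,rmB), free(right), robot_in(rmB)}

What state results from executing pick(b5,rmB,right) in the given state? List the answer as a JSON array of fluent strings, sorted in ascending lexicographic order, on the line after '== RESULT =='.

Progress:
  pre ⊆ S: {ball_in(b5,rmB), free(right), robot_in(rmB)} ⊆ S  — applicable
  S \ del = {ball_in(b1,rmB), robot_in(rmB)}
  ∪ add   = {ball_in(b1,rmB), carry(b5,right), robot_in(rmB)}

== RESULT ==
["ball_in(b1,rmB)", "carry(b5,right)", "robot_in(rmB)"]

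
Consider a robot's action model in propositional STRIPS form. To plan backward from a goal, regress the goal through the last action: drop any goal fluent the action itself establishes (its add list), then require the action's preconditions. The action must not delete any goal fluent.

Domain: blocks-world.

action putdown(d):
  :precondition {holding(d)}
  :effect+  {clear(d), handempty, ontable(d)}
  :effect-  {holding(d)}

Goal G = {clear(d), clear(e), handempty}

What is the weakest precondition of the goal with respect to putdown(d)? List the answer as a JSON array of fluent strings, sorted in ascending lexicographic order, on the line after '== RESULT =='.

Compute (G \ add) ∪ pre:
  G ∩ del = {}  (empty — regression defined)
  G \ add = {clear(d), clear(e), handempty} \ {clear(d), handempty, ontable(d)} = {clear(e)}
  ∪ pre   = {clear(e)} ∪ {holding(d)}
          = {clear(e), holding(d)}

== RESULT ==
["clear(e)", "holding(d)"]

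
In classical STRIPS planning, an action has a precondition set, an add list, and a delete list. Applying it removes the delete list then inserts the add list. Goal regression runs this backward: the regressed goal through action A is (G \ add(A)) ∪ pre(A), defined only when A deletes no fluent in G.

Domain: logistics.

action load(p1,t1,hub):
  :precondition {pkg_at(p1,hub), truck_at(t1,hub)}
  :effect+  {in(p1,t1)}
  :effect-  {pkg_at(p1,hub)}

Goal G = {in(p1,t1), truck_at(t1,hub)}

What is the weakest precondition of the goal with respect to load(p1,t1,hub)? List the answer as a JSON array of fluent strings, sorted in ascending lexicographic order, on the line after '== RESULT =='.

Compute (G \ add) ∪ pre:
  G ∩ del = {}  (empty — regression defined)
  G \ add = {in(p1,t1), truck_at(t1,hub)} \ {in(p1,t1)} = {truck_at(t1,hub)}
  ∪ pre   = {truck_at(t1,hub)} ∪ {pkg_at(p1,hub), truck_at(t1,hub)}
          = {pkg_at(p1,hub), truck_at(t1,hub)}

== RESULT ==
["pkg_at(p1,hub)", "truck_at(t1,hub)"]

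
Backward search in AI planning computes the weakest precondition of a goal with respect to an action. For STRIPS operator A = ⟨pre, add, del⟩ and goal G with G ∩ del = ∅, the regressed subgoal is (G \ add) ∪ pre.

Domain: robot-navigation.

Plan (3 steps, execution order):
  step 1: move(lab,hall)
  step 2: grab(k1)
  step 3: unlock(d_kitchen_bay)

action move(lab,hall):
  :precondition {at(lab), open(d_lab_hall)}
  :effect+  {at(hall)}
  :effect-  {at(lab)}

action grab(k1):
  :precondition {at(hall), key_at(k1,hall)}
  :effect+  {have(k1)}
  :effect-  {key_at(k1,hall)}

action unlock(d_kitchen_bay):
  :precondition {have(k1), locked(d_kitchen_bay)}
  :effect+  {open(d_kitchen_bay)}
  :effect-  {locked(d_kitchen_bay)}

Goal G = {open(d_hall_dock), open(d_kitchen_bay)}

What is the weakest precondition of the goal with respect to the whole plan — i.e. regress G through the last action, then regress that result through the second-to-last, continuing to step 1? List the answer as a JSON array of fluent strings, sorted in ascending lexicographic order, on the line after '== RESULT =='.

Work backward from the goal:
  through step 3 (unlock(d_kitchen_bay)): drop {open(d_kitchen_bay)}, keep {open(d_hall_dock)}, require {have(k1), locked(d_kitchen_bay)}
    → {have(k1), locked(d_kitchen_bay), open(d_hall_dock)}
  through step 2 (grab(k1)): drop {have(k1)}, keep {locked(d_kitchen_bay), open(d_hall_dock)}, require {at(hall), key_at(k1,hall)}
    → {at(hall), key_at(k1,hall), locked(d_kitchen_bay), open(d_hall_dock)}
  through step 1 (move(lab,hall)): drop {at(hall)}, keep {key_at(k1,hall), locked(d_kitchen_bay), open(d_hall_dock)}, require {at(lab), open(d_lab_hall)}
    → {at(lab), key_at(k1,hall), locked(d_kitchen_bay), open(d_hall_dock), open(d_lab_hall)}

== RESULT ==
["at(lab)", "key_at(k1,hall)", "locked(d_kitchen_bay)", "open(d_hall_dock)", "open(d_lab_hall)"]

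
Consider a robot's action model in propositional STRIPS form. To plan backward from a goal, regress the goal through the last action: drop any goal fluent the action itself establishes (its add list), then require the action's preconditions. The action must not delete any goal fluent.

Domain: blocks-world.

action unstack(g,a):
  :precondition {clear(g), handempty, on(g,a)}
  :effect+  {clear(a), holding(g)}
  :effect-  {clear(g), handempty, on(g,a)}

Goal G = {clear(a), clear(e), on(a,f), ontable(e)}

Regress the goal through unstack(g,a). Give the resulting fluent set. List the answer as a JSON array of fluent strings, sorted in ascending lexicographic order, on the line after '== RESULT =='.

Regress:
  G ∩ del = {}  (empty — regression defined)
  G \ add = {clear(a), clear(e), on(a,f), ontable(e)} \ {clear(a), holding(g)} = {clear(e), on(a,f), ontable(e)}
  ∪ pre   = {clear(e), on(a,f), ontable(e)} ∪ {clear(g), handempty, on(g,a)}
          = {clear(e), clear(g), handempty, on(a,f), on(g,a), ontable(e)}

== RESULT ==
["clear(e)", "clear(g)", "handempty", "on(a,f)", "on(g,a)", "ontable(e)"]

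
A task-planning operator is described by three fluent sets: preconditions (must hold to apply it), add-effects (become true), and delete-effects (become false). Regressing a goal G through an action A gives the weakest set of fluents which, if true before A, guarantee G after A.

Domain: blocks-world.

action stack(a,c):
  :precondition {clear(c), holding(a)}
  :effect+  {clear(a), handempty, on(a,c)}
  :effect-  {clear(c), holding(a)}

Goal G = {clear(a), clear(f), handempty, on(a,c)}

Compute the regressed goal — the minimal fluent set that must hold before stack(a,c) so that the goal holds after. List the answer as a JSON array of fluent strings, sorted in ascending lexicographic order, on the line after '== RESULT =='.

Compute (G \ add) ∪ pre:
  G ∩ del = {}  (empty — regression defined)
  G \ add = {clear(a), clear(f), handempty, on(a,c)} \ {clear(a), handempty, on(a,c)} = {clear(f)}
  ∪ pre   = {clear(f)} ∪ {clear(c), holding(a)}
          = {clear(c), clear(f), holding(a)}

== RESULT ==
["clear(c)", "clear(f)", "holding(a)"]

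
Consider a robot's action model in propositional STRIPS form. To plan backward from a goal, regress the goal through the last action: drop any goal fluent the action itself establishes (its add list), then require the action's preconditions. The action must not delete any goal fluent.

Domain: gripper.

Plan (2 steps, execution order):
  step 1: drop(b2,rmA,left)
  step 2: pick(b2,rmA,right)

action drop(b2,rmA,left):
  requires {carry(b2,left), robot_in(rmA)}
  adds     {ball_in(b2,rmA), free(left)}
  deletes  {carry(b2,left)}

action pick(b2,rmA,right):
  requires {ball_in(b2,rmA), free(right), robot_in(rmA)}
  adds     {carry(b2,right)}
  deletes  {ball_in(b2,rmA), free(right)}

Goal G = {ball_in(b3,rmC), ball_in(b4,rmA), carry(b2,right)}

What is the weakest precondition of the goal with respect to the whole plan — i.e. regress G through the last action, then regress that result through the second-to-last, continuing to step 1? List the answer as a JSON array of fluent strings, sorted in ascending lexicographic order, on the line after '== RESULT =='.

Regress step by step:
  through step 2 (pick(b2,rmA,right)): drop {carry(b2,right)}, keep {ball_in(b3,rmC), ball_in(b4,rmA)}, require {ball_in(b2,rmA), free(right), robot_in(rmA)}
    → {ball_in(b2,rmA), ball_in(b3,rmC), ball_in(b4,rmA), free(right), robot_in(rmA)}
  through step 1 (drop(b2,rmA,left)): drop {ball_in(b2,rmA)}, keep {ball_in(b3,rmC), ball_in(b4,rmA), free(right), robot_in(rmA)}, require {carry(b2,left), robot_in(rmA)}
    → {ball_in(b3,rmC), ball_in(b4,rmA), carry(b2,left), free(right), robot_in(rmA)}

== RESULT ==
["ball_in(b3,rmC)", "ball_in(b4,rmA)", "carry(b2,left)", "free(right)", "robot_in(rmA)"]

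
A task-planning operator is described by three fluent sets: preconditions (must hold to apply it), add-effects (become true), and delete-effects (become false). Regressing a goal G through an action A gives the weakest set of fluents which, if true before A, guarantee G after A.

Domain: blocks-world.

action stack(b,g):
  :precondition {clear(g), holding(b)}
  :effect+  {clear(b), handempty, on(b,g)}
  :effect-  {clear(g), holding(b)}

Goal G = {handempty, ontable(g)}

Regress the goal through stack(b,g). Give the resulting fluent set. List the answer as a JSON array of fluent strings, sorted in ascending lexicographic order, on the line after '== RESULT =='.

Compute (G \ add) ∪ pre:
  G ∩ del = {}  (empty — regression defined)
  G \ add = {handempty, ontable(g)} \ {clear(b), handempty, on(b,g)} = {ontable(g)}
  ∪ pre   = {ontable(g)} ∪ {clear(g), holding(b)}
          = {clear(g), holding(b), ontable(g)}

== RESULT ==
["clear(g)", "holding(b)", "ontable(g)"]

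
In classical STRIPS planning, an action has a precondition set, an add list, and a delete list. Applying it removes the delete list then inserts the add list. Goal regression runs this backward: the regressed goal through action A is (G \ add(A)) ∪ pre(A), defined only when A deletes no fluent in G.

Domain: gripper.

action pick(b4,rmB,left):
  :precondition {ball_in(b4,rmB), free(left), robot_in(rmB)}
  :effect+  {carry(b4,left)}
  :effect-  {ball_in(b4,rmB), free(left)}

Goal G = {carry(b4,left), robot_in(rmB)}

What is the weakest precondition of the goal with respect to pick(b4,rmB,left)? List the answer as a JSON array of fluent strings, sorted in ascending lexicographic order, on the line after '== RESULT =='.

Compute (G \ add) ∪ pre:
  G ∩ del = {}  (empty — regression defined)
  G \ add = {carry(b4,left), robot_in(rmB)} \ {carry(b4,left)} = {robot_in(rmB)}
  ∪ pre   = {robot_in(rmB)} ∪ {ball_in(b4,rmB), free(left), robot_in(rmB)}
          = {ball_in(b4,rmB), free(left), robot_in(rmB)}

== RESULT ==
["ball_in(b4,rmB)", "free(left)", "robot_in(rmB)"]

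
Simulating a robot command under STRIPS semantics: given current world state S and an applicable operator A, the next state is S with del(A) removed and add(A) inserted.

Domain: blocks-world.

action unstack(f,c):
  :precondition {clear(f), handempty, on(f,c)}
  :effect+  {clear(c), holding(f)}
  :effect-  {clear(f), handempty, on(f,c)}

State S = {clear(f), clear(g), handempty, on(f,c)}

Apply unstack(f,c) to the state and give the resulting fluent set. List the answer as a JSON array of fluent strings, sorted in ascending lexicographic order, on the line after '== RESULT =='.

Progress:
  pre ⊆ S: {clear(f), handempty, on(f,c)} ⊆ S  — applicable
  S \ del = {clear(g)}
  ∪ add   = {clear(c), clear(g), holding(f)}

== RESULT ==
["clear(c)", "clear(g)", "holding(f)"]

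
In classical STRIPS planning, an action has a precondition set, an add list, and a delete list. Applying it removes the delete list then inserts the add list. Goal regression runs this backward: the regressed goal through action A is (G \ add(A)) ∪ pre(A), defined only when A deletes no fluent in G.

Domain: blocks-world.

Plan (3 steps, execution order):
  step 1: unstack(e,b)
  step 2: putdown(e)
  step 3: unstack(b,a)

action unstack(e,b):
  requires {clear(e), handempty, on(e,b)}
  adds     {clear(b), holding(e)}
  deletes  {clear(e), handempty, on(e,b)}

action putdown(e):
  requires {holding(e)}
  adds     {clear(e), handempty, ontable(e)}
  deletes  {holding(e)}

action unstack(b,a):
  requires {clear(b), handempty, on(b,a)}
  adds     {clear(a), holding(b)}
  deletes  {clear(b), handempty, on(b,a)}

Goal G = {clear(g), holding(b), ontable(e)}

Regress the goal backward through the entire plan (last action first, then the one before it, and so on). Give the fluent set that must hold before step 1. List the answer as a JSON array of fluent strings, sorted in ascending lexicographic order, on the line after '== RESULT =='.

Regress step by step:
  through step 3 (unstack(b,a)): drop {holding(b)}, keep {clear(g), ontable(e)}, require {clear(b), handempty, on(b,a)}
    → {clear(b), clear(g), handempty, on(b,a), ontable(e)}
  through step 2 (putdown(e)): drop {handempty, ontable(e)}, keep {clear(b), clear(g), on(b,a)}, require {holding(e)}
    → {clear(b), clear(g), holding(e), on(b,a)}
  through step 1 (unstack(e,b)): drop {clear(b), holding(e)}, keep {clear(g), on(b,a)}, require {clear(e), handempty, on(e,b)}
    → {clear(e), clear(g), handempty, on(b,a), on(e,b)}

== RESULT ==
["clear(e)", "clear(g)", "handempty", "on(b,a)", "on(e,b)"]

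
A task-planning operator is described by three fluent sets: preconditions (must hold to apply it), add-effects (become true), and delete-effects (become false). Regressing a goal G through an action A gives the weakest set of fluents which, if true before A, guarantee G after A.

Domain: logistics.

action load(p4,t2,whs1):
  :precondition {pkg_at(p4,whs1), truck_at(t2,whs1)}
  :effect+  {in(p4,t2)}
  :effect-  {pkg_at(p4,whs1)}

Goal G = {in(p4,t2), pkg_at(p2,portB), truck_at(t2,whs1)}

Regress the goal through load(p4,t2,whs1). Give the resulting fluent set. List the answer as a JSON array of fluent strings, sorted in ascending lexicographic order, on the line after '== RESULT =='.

Regress:
  G ∩ del = {}  (empty — regression defined)
  G \ add = {in(p4,t2), pkg_at(p2,portB), truck_at(t2,whs1)} \ {in(p4,t2)} = {pkg_at(p2,portB), truck_at(t2,whs1)}
  ∪ pre   = {pkg_at(p2,portB), truck_at(t2,whs1)} ∪ {pkg_at(p4,whs1), truck_at(t2,whs1)}
          = {pkg_at(p2,portB), pkg_at(p4,whs1), truck_at(t2,whs1)}

== RESULT ==
["pkg_at(p2,portB)", "pkg_at(p4,whs1)", "truck_at(t2,whs1)"]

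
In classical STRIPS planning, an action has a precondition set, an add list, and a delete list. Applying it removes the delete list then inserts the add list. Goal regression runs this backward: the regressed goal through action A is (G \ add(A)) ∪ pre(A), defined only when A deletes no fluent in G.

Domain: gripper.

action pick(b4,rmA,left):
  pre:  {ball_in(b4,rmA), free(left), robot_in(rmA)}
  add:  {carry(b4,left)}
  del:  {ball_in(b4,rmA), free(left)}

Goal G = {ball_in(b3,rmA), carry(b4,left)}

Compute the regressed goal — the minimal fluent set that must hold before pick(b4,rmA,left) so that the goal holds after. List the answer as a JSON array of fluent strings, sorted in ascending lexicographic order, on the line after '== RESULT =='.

Regress:
  G ∩ del = {}  (empty — regression defined)
  G \ add = {ball_in(b3,rmA), carry(b4,left)} \ {carry(b4,left)} = {ball_in(b3,rmA)}
  ∪ pre   = {ball_in(b3,rmA)} ∪ {ball_in(b4,rmA), free(left), robot_in(rmA)}
          = {ball_in(b3,rmA), ball_in(b4,rmA), free(left), robot_in(rmA)}

== RESULT ==
["ball_in(b3,rmA)", "ball_in(b4,rmA)", "free(left)", "robot_in(rmA)"]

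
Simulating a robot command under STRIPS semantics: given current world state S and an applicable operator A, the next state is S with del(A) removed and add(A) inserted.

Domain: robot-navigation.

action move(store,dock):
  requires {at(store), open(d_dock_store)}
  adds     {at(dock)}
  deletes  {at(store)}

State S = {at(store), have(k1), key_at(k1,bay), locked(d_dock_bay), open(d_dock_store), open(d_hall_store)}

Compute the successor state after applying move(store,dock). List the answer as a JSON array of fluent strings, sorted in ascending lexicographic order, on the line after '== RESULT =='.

Progress:
  pre ⊆ S: {at(store), open(d_dock_store)} ⊆ S  — applicable
  S \ del = {have(k1), key_at(k1,bay), locked(d_dock_bay), open(d_dock_store), open(d_hall_store)}
  ∪ add   = {at(dock), have(k1), key_at(k1,bay), locked(d_dock_bay), open(d_dock_store), open(d_hall_store)}

== RESULT ==
["at(dock)", "have(k1)", "key_at(k1,bay)", "locked(d_dock_bay)", "open(d_dock_store)", "open(d_hall_store)"]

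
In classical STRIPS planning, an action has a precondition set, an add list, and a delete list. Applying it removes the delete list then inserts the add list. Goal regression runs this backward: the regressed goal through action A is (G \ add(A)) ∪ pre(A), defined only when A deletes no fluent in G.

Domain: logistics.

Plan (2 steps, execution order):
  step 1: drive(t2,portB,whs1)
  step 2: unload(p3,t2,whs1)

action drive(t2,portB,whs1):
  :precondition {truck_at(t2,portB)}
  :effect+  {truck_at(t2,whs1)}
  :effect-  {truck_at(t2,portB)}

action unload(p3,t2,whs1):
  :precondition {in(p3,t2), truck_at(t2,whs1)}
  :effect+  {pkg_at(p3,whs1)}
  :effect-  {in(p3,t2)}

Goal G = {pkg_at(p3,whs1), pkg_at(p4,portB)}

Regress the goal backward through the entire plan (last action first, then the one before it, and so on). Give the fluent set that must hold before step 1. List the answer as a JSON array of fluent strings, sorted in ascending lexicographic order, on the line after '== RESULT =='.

Work backward from the goal:
  through step 2 (unload(p3,t2,whs1)): drop {pkg_at(p3,whs1)}, keep {pkg_at(p4,portB)}, require {in(p3,t2), truck_at(t2,whs1)}
    → {in(p3,t2), pkg_at(p4,portB), truck_at(t2,whs1)}
  through step 1 (drive(t2,portB,whs1)): drop {truck_at(t2,whs1)}, keep {in(p3,t2), pkg_at(p4,portB)}, require {truck_at(t2,portB)}
    → {in(p3,t2), pkg_at(p4,portB), truck_at(t2,portB)}

== RESULT ==
["in(p3,t2)", "pkg_at(p4,portB)", "truck_at(t2,portB)"]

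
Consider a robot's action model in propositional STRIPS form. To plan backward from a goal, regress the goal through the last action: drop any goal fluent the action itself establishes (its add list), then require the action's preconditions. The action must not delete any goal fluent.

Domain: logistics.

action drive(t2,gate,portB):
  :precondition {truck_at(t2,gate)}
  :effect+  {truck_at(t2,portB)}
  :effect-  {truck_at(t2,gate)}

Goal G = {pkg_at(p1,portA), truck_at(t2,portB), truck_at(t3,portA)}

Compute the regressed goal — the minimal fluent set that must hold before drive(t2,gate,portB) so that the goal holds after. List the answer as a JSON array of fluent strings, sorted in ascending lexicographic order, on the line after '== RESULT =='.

Regress:
  G ∩ del = {}  (empty — regression defined)
  G \ add = {pkg_at(p1,portA), truck_at(t2,portB), truck_at(t3,portA)} \ {truck_at(t2,portB)} = {pkg_at(p1,portA), truck_at(t3,portA)}
  ∪ pre   = {pkg_at(p1,portA), truck_at(t3,portA)} ∪ {truck_at(t2,gate)}
          = {pkg_at(p1,portA), truck_at(t2,gate), truck_at(t3,portA)}

== RESULT ==
["pkg_at(p1,portA)", "truck_at(t2,gate)", "truck_at(t3,portA)"]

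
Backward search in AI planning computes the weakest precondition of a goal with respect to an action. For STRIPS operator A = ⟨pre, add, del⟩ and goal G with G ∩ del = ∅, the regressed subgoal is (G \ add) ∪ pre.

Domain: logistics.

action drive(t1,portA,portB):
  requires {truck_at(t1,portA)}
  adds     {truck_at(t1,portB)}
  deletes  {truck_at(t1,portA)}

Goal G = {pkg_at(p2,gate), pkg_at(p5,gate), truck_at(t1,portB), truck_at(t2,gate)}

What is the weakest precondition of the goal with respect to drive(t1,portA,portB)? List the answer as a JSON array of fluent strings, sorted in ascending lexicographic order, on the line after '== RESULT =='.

Regress:
  G ∩ del = {}  (empty — regression defined)
  G \ add = {pkg_at(p2,gate), pkg_at(p5,gate), truck_at(t1,portB), truck_at(t2,gate)} \ {truck_at(t1,portB)} = {pkg_at(p2,gate), pkg_at(p5,gate), truck_at(t2,gate)}
  ∪ pre   = {pkg_at(p2,gate), pkg_at(p5,gate), truck_at(t2,gate)} ∪ {truck_at(t1,portA)}
          = {pkg_at(p2,gate), pkg_at(p5,gate), truck_at(t1,portA), truck_at(t2,gate)}

== RESULT ==
["pkg_at(p2,gate)", "pkg_at(p5,gate)", "truck_at(t1,portA)", "truck_at(t2,gate)"]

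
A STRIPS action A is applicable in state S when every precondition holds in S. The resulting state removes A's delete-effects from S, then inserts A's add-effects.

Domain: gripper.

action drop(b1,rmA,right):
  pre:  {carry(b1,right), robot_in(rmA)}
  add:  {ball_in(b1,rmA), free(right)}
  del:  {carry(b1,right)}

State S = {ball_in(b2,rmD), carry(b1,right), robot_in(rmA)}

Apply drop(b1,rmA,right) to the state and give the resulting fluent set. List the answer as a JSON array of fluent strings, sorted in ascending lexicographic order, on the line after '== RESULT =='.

Compute (S \ del) ∪ add:
  pre ⊆ S: {carry(b1,right), robot_in(rmA)} ⊆ S  — applicable
  S \ del = {ball_in(b2,rmD), robot_in(rmA)}
  ∪ add   = {ball_in(b1,rmA), ball_in(b2,rmD), free(right), robot_in(rmA)}

== RESULT ==
["ball_in(b1,rmA)", "ball_in(b2,rmD)", "free(right)", "robot_in(rmA)"]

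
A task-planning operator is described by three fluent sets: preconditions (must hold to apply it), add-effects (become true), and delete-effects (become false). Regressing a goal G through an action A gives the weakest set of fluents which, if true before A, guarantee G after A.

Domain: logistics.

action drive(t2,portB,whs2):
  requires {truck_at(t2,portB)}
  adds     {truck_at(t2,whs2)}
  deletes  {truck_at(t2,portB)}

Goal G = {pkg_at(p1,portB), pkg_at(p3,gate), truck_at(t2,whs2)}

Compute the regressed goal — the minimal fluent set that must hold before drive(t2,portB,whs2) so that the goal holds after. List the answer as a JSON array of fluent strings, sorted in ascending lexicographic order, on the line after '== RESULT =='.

Regress:
  G ∩ del = {}  (empty — regression defined)
  G \ add = {pkg_at(p1,portB), pkg_at(p3,gate), truck_at(t2,whs2)} \ {truck_at(t2,whs2)} = {pkg_at(p1,portB), pkg_at(p3,gate)}
  ∪ pre   = {pkg_at(p1,portB), pkg_at(p3,gate)} ∪ {truck_at(t2,portB)}
          = {pkg_at(p1,portB), pkg_at(p3,gate), truck_at(t2,portB)}

== RESULT ==
["pkg_at(p1,portB)", "pkg_at(p3,gate)", "truck_at(t2,portB)"]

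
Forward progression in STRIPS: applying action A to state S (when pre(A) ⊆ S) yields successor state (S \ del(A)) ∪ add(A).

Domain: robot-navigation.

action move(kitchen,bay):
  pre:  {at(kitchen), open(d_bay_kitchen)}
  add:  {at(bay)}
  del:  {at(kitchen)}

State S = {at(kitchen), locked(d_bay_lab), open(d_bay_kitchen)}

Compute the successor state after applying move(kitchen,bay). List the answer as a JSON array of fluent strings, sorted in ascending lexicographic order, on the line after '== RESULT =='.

Compute (S \ del) ∪ add:
  pre ⊆ S: {at(kitchen), open(d_bay_kitchen)} ⊆ S  — applicable
  S \ del = {locked(d_bay_lab), open(d_bay_kitchen)}
  ∪ add   = {at(bay), locked(d_bay_lab), open(d_bay_kitchen)}

== RESULT ==
["at(bay)", "locked(d_bay_lab)", "open(d_bay_kitchen)"]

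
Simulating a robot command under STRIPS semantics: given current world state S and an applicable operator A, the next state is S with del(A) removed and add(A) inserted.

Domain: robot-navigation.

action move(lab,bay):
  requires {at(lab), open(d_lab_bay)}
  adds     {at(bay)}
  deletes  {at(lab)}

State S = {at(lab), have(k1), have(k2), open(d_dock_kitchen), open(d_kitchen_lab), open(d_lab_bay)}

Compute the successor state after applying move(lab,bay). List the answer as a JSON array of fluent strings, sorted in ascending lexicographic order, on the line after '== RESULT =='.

Progress:
  pre ⊆ S: {at(lab), open(d_lab_bay)} ⊆ S  — applicable
  S \ del = {have(k1), have(k2), open(d_dock_kitchen), open(d_kitchen_lab), open(d_lab_bay)}
  ∪ add   = {at(bay), have(k1), have(k2), open(d_dock_kitchen), open(d_kitchen_lab), open(d_lab_bay)}

== RESULT ==
["at(bay)", "have(k1)", "have(k2)", "open(d_dock_kitchen)", "open(d_kitchen_lab)", "open(d_lab_bay)"]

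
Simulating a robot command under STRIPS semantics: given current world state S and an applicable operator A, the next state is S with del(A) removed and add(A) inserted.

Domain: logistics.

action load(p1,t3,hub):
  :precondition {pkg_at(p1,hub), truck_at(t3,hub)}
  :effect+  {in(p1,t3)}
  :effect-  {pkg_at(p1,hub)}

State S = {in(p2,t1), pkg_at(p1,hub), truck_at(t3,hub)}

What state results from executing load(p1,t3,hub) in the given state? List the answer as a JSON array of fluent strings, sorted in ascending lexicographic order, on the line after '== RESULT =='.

Progress:
  pre ⊆ S: {pkg_at(p1,hub), truck_at(t3,hub)} ⊆ S  — applicable
  S \ del = {in(p2,t1), truck_at(t3,hub)}
  ∪ add   = {in(p1,t3), in(p2,t1), truck_at(t3,hub)}

== RESULT ==
["in(p1,t3)", "in(p2,t1)", "truck_at(t3,hub)"]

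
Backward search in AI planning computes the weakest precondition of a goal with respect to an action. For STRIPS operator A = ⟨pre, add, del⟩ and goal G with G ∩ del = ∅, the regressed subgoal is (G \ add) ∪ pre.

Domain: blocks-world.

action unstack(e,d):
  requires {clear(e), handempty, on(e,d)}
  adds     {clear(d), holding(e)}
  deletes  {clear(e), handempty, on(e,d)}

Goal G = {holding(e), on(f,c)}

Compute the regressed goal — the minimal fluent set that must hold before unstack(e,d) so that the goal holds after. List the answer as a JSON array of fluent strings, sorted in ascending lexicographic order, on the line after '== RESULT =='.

Regress:
  G ∩ del = {}  (empty — regression defined)
  G \ add = {holding(e), on(f,c)} \ {clear(d), holding(e)} = {on(f,c)}
  ∪ pre   = {on(f,c)} ∪ {clear(e), handempty, on(e,d)}
          = {clear(e), handempty, on(e,d), on(f,c)}

== RESULT ==
["clear(e)", "handempty", "on(e,d)", "on(f,c)"]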